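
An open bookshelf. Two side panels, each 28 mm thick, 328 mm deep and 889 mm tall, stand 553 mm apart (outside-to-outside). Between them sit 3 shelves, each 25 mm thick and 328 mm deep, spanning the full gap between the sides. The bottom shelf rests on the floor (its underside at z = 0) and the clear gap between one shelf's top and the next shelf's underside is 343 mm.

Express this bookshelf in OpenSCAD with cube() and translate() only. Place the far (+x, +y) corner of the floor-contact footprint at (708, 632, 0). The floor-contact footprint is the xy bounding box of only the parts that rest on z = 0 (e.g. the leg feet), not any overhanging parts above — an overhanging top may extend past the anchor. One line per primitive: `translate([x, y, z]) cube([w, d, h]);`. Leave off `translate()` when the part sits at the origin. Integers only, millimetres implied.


translate([155, 304, 0]) cube([28, 328, 889]);
translate([680, 304, 0]) cube([28, 328, 889]);
translate([183, 304, 0]) cube([497, 328, 25]);
translate([183, 304, 368]) cube([497, 328, 25]);
translate([183, 304, 736]) cube([497, 328, 25]);


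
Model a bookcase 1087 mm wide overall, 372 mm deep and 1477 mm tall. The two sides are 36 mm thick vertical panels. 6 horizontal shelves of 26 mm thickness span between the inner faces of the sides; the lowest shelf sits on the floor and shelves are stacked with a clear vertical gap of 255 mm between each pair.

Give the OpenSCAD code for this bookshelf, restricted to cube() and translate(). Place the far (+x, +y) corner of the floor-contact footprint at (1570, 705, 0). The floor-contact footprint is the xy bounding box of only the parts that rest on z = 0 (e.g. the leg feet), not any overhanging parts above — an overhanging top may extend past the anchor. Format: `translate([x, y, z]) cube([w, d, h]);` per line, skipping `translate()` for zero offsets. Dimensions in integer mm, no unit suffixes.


translate([483, 333, 0]) cube([36, 372, 1477]);
translate([1534, 333, 0]) cube([36, 372, 1477]);
translate([519, 333, 0]) cube([1015, 372, 26]);
translate([519, 333, 281]) cube([1015, 372, 26]);
translate([519, 333, 562]) cube([1015, 372, 26]);
translate([519, 333, 843]) cube([1015, 372, 26]);
translate([519, 333, 1124]) cube([1015, 372, 26]);
translate([519, 333, 1405]) cube([1015, 372, 26]);


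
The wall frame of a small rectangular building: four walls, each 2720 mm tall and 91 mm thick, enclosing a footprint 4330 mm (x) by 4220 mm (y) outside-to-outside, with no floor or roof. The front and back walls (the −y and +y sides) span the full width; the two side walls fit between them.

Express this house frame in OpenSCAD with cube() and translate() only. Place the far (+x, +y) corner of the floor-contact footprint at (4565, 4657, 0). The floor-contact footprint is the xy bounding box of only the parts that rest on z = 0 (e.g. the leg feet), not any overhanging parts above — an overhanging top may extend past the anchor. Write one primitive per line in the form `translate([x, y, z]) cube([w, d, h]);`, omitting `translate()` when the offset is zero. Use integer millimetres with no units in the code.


translate([235, 437, 0]) cube([4330, 91, 2720]);
translate([235, 4566, 0]) cube([4330, 91, 2720]);
translate([235, 528, 0]) cube([91, 4038, 2720]);
translate([4474, 528, 0]) cube([91, 4038, 2720]);


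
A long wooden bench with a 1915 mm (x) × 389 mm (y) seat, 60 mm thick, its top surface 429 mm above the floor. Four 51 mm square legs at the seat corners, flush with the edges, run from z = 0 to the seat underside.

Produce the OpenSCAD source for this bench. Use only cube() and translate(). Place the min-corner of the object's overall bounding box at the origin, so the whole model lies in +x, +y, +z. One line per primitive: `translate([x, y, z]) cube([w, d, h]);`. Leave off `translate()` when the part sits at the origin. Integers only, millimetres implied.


translate([0, 0, 369]) cube([1915, 389, 60]);
cube([51, 51, 369]);
translate([0, 338, 0]) cube([51, 51, 369]);
translate([1864, 0, 0]) cube([51, 51, 369]);
translate([1864, 338, 0]) cube([51, 51, 369]);


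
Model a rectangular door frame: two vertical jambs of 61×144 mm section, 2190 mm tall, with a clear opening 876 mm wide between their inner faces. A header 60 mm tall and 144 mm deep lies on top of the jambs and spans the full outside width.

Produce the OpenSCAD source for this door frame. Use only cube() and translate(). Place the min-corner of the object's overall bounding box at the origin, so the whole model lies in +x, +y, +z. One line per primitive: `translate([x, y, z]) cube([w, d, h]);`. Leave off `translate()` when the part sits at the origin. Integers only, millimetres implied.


cube([61, 144, 2190]);
translate([937, 0, 0]) cube([61, 144, 2190]);
translate([0, 0, 2190]) cube([998, 144, 60]);


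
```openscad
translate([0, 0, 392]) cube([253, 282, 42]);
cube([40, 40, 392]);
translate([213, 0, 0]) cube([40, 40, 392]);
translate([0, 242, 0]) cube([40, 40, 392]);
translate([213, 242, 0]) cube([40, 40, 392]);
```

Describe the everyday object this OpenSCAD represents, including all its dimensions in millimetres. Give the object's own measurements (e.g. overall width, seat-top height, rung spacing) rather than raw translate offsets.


A four-legged stool. The seat is a 253×282×42 mm slab whose top surface is at z = 434 mm; four square legs, each 40×40 mm in cross-section, run from the floor (z = 0) to the underside of the seat, each flush with a corner of the seat.


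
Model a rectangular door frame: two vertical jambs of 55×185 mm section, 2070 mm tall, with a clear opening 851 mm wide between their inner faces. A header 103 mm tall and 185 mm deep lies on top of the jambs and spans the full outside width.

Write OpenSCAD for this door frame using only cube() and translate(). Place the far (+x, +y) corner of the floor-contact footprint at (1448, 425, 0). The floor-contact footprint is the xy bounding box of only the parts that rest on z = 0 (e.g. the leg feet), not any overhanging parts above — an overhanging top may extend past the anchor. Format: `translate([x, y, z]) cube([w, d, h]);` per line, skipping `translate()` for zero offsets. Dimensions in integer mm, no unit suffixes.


translate([487, 240, 0]) cube([55, 185, 2070]);
translate([1393, 240, 0]) cube([55, 185, 2070]);
translate([487, 240, 2070]) cube([961, 185, 103]);


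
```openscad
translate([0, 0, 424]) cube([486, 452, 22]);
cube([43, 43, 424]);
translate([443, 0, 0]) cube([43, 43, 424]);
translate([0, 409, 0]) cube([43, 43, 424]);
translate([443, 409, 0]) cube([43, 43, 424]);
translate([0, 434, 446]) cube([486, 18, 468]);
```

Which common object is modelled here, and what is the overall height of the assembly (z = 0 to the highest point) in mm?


A chair. The overall height is 914 mm.

A slab on four corner posts with a tall panel at the back — a chair. The seat slab sits at z = 424 with thickness 22, and the 468 mm backrest starts at the seat top, so the overall height is 424 + 22 + 468 = 914 mm.


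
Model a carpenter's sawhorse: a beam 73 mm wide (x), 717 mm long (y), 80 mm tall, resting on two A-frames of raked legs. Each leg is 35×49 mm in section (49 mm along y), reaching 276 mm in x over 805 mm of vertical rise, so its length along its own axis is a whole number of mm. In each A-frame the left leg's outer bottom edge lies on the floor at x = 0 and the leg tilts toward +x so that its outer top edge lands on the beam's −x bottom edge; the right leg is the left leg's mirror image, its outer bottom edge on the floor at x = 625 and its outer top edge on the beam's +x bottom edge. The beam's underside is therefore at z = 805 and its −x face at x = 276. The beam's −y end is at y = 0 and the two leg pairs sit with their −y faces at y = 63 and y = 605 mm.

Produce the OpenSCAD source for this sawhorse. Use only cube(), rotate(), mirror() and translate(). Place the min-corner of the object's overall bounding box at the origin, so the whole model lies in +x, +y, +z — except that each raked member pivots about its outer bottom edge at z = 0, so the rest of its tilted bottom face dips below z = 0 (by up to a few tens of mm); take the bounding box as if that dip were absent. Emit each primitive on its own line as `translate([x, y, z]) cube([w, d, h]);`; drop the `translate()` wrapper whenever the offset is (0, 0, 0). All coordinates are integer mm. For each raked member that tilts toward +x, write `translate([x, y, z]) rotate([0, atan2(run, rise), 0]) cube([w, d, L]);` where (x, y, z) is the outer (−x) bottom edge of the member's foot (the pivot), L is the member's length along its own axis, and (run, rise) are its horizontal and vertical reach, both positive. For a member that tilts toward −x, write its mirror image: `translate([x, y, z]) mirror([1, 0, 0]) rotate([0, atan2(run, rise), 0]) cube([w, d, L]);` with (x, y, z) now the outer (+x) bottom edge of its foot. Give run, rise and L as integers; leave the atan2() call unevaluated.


// leg length = √(276² + 805²) = 851
// right-leg outer foot x = 2·276 + 73 = 625
// beam min-corner = (276, 0, 805)
translate([276, 0, 805]) cube([73, 717, 80]);
translate([0, 63, 0]) rotate([0, atan2(276, 805), 0]) cube([35, 49, 851]);
translate([625, 63, 0]) mirror([1, 0, 0]) rotate([0, atan2(276, 805), 0]) cube([35, 49, 851]);
translate([0, 605, 0]) rotate([0, atan2(276, 805), 0]) cube([35, 49, 851]);
translate([625, 605, 0]) mirror([1, 0, 0]) rotate([0, atan2(276, 805), 0]) cube([35, 49, 851]);


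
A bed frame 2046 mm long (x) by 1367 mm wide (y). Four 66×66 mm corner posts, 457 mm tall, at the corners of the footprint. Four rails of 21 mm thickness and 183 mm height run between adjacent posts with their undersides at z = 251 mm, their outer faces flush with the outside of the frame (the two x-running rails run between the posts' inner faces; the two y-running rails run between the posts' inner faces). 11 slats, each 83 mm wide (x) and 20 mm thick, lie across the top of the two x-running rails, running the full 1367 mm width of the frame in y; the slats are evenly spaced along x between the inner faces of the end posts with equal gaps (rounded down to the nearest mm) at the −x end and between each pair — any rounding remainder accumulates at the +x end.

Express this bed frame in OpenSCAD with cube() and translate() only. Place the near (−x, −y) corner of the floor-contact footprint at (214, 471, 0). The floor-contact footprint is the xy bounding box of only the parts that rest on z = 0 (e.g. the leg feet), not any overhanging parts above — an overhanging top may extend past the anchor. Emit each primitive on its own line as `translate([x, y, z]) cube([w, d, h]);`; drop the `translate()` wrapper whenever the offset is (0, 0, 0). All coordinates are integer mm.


translate([214, 471, 0]) cube([66, 66, 457]);
translate([214, 1772, 0]) cube([66, 66, 457]);
translate([2194, 471, 0]) cube([66, 66, 457]);
translate([2194, 1772, 0]) cube([66, 66, 457]);
translate([280, 471, 251]) cube([1914, 21, 183]);
translate([280, 1817, 251]) cube([1914, 21, 183]);
translate([214, 537, 251]) cube([21, 1235, 183]);
translate([2239, 537, 251]) cube([21, 1235, 183]);
translate([363, 471, 434]) cube([83, 1367, 20]);
translate([529, 471, 434]) cube([83, 1367, 20]);
translate([695, 471, 434]) cube([83, 1367, 20]);
translate([861, 471, 434]) cube([83, 1367, 20]);
translate([1027, 471, 434]) cube([83, 1367, 20]);
translate([1193, 471, 434]) cube([83, 1367, 20]);
translate([1359, 471, 434]) cube([83, 1367, 20]);
translate([1525, 471, 434]) cube([83, 1367, 20]);
translate([1691, 471, 434]) cube([83, 1367, 20]);
translate([1857, 471, 434]) cube([83, 1367, 20]);
translate([2023, 471, 434]) cube([83, 1367, 20]);


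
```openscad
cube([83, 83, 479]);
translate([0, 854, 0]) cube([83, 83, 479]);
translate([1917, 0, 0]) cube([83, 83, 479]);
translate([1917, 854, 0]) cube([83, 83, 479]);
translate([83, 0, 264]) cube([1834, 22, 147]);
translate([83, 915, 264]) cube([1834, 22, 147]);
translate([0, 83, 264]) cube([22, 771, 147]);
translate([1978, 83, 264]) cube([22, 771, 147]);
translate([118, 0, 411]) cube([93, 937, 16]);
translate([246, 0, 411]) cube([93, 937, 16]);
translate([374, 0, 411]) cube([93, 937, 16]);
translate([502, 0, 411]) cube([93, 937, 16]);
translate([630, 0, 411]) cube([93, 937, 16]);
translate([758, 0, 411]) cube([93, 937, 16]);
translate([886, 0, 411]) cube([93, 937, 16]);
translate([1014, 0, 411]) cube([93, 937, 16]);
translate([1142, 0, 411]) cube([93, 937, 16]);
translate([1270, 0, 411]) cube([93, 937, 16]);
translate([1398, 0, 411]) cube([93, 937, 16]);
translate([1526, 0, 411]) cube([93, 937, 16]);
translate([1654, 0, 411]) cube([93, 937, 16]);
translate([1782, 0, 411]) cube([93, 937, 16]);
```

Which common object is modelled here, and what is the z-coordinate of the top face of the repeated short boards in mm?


A bed frame. The slat-top height is 427 mm.

Four posts, four rails, and a row of slats — a bed frame. Slats sit on the rails at z = 264 + 147 = 411; with slat thickness 16, the top is 427 mm.


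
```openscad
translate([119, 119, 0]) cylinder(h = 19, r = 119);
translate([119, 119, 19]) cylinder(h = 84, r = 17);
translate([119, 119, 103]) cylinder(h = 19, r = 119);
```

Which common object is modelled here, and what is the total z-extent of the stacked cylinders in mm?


A spool. The overall height is 122 mm.

Three coaxial cylinders, large–small–large — a spool. Two 19 mm flanges and a 84 mm core give 19 + 84 + 19 = 122 mm.


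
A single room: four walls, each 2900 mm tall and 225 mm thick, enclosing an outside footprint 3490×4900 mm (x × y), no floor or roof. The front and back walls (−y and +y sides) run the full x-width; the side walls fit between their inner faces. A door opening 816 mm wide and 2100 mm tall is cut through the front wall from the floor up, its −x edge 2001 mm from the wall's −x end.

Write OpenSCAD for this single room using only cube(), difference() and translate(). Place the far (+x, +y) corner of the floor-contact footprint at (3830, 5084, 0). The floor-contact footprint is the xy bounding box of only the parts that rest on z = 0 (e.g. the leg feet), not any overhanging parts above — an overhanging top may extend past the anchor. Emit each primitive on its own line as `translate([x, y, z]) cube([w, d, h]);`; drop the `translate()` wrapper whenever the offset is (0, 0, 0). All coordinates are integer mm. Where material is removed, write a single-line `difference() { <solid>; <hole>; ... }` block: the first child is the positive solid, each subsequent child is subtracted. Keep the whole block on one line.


difference() { translate([340, 184, 0]) cube([3490, 225, 2900]); translate([2341, 184, 0]) cube([816, 225, 2100]); }
translate([340, 4859, 0]) cube([3490, 225, 2900]);
translate([340, 409, 0]) cube([225, 4450, 2900]);
translate([3605, 409, 0]) cube([225, 4450, 2900]);


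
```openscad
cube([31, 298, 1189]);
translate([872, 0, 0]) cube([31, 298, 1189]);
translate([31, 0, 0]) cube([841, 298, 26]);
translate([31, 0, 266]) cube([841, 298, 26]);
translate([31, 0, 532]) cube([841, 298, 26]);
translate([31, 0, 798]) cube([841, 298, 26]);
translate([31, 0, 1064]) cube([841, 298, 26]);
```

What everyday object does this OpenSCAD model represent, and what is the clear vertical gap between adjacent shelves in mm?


A bookshelf. The clear shelf gap is 240 mm.

Two tall side panels with 5 horizontal boards between them — a bookshelf. The first two shelf undersides are at z = 0 and z = 266; with shelf thickness 26, the clear gap is 266 − 0 − 26 = 240 mm.


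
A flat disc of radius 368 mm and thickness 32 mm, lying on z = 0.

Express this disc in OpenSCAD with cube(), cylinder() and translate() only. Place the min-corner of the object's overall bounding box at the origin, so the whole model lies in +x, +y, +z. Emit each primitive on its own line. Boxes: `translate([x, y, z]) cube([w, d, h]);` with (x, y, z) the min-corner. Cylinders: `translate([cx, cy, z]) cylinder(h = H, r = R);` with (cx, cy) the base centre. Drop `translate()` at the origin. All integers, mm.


translate([368, 368, 0]) cylinder(h = 32, r = 368);


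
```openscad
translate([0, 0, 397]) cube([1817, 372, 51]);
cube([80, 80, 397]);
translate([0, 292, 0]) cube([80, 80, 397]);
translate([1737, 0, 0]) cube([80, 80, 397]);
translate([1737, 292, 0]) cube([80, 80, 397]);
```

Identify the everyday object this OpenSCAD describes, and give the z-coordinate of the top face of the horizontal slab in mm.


A bench. The seat-top height is 448 mm.

A long slab on four corner posts — a bench. The slab sits at z = 397 with thickness 51, so the top is 397 + 51 = 448 mm.


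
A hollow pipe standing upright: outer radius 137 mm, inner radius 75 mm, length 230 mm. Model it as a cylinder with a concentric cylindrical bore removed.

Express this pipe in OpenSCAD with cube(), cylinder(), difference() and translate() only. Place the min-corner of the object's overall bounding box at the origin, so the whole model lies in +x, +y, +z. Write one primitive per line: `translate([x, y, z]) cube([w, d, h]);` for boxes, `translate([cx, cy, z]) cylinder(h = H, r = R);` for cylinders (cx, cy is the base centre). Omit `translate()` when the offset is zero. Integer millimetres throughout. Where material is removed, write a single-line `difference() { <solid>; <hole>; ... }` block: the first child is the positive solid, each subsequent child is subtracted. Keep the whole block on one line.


difference() { translate([137, 137, 0]) cylinder(h = 230, r = 137); translate([137, 137, 0]) cylinder(h = 230, r = 75); }


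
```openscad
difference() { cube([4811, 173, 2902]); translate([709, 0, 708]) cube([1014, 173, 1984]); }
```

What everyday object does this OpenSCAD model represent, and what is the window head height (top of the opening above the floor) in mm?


A wall with a window opening. The window head height is 2692 mm.

A wall with a rectangular opening subtracted — a window. Sill at z = 708, opening 1984 mm tall, so the head is at 708 + 1984 = 2692 mm.


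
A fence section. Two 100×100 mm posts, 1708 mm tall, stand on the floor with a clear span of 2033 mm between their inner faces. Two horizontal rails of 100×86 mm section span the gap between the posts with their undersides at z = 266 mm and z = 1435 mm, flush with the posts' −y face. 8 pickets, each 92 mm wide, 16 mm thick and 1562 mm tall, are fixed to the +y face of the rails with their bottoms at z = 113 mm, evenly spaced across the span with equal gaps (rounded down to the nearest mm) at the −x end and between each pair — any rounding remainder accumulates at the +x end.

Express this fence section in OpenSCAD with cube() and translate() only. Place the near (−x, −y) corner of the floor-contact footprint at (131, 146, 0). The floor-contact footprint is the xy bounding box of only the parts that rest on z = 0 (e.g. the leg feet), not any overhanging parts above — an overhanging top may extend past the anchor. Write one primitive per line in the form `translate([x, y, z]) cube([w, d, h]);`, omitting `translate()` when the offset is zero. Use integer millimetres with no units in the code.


translate([131, 146, 0]) cube([100, 100, 1708]);
translate([2264, 146, 0]) cube([100, 100, 1708]);
translate([231, 146, 266]) cube([2033, 100, 86]);
translate([231, 146, 1435]) cube([2033, 100, 86]);
translate([375, 246, 113]) cube([92, 16, 1562]);
translate([611, 246, 113]) cube([92, 16, 1562]);
translate([847, 246, 113]) cube([92, 16, 1562]);
translate([1083, 246, 113]) cube([92, 16, 1562]);
translate([1319, 246, 113]) cube([92, 16, 1562]);
translate([1555, 246, 113]) cube([92, 16, 1562]);
translate([1791, 246, 113]) cube([92, 16, 1562]);
translate([2027, 246, 113]) cube([92, 16, 1562]);


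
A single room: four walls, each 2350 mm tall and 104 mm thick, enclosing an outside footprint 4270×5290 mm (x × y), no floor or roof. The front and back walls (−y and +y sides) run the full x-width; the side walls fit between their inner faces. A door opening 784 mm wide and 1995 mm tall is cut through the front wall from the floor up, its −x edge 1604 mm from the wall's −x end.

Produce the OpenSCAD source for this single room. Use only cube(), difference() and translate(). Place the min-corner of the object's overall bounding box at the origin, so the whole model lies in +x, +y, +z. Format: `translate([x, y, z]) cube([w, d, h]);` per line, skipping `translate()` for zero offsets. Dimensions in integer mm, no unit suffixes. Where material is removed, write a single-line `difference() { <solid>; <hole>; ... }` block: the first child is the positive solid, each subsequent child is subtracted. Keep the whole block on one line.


difference() { cube([4270, 104, 2350]); translate([1604, 0, 0]) cube([784, 104, 1995]); }
translate([0, 5186, 0]) cube([4270, 104, 2350]);
translate([0, 104, 0]) cube([104, 5082, 2350]);
translate([4166, 104, 0]) cube([104, 5082, 2350]);


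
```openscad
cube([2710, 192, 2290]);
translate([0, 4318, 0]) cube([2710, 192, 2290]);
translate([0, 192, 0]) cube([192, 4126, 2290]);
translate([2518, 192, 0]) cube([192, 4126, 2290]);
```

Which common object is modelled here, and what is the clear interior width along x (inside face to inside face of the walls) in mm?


A house (or room) frame. The interior width is 2326 mm.

Four 2290 mm walls enclosing a rectangle with no floor or roof — a room or house frame. Outside width is 2710 mm and wall thickness is 192 mm, so the interior width is 2710 − 2 × 192 = 2326 mm.


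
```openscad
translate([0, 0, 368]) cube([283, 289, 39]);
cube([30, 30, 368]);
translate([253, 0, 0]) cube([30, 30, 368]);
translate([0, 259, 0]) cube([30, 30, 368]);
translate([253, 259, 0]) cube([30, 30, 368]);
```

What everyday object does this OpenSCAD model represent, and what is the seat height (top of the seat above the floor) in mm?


A stool. The seat height is 407 mm.

A 283×289×39 slab at z = 368 on four corner posts — a stool. The seat top is 368 + 39 = 407 mm.


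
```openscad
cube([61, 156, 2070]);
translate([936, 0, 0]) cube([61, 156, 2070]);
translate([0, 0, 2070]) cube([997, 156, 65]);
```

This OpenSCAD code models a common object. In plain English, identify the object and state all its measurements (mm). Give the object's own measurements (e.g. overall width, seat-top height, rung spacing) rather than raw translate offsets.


A door frame. The clear opening is 875 mm wide and 2070 mm high. Two 61 mm wide jambs, 156 mm deep, stand either side of the opening from the floor to the top of the opening. A 65 mm thick head sits across the top of both jambs, spanning the full outside width of the frame.


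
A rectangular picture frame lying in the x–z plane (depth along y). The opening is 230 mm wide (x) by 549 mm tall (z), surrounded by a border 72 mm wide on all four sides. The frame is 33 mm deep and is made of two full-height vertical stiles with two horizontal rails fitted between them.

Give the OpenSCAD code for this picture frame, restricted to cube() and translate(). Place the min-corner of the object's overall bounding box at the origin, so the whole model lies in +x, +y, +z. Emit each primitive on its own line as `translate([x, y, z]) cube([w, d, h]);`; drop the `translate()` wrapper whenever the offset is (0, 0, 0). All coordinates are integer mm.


cube([72, 33, 693]);
translate([302, 0, 0]) cube([72, 33, 693]);
translate([72, 0, 0]) cube([230, 33, 72]);
translate([72, 0, 621]) cube([230, 33, 72]);


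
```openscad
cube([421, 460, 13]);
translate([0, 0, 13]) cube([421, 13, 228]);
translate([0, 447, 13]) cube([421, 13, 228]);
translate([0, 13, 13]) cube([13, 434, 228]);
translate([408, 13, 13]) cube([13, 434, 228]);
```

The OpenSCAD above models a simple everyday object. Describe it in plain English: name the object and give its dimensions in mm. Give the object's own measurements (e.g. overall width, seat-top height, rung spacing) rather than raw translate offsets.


An open-topped rectangular box: outside dimensions 421×460×241 mm, with a uniform wall and base thickness of 13 mm. The base is a full 421×460 slab on the floor; four walls sit on top of the base. The front and back walls (the −y and +y sides) span the full width; the two side walls fit between them.


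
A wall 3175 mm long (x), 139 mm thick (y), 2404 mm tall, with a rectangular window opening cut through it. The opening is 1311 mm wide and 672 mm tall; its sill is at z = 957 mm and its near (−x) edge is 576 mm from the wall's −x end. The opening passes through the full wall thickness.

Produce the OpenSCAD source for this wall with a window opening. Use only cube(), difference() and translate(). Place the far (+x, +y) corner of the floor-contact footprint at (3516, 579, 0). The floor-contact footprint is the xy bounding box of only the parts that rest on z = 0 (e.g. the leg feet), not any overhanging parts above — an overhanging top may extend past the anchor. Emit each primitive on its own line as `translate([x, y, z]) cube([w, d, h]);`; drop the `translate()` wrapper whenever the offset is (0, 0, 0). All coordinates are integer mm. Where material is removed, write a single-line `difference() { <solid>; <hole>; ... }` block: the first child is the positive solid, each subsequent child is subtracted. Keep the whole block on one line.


difference() { translate([341, 440, 0]) cube([3175, 139, 2404]); translate([917, 440, 957]) cube([1311, 139, 672]); }


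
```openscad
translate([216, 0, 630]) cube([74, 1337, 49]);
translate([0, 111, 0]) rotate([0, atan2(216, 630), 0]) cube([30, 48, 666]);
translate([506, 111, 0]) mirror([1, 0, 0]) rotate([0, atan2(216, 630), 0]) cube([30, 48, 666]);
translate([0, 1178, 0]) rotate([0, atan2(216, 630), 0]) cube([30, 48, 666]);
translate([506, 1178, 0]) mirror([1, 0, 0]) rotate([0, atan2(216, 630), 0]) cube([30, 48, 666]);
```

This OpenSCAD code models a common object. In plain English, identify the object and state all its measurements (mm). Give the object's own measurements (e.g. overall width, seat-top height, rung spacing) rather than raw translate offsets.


A sawhorse. A 74×1337×49 mm beam (x, y, z) sits on two A-frame leg pairs. Each pair is two raked legs of 30×48 mm section (48 mm along y) splaying symmetrically in x. Each leg rises 630 mm vertically over 216 mm of horizontal reach and is 666 mm long along its own axis. Every leg's outer bottom edge rests on the floor and its outer top edge meets a bottom edge of the beam — the left legs (tilting toward +x) meet the beam's −x bottom edge, the right legs (their mirror images, tilting toward −x) meet its +x bottom edge — so the leg tops tuck under the beam, the beam's underside is 630 mm above the floor, and the feet are 506 mm apart outside-to-outside with the beam centred between them. The two leg pairs are set in 111 mm from either end of the beam.


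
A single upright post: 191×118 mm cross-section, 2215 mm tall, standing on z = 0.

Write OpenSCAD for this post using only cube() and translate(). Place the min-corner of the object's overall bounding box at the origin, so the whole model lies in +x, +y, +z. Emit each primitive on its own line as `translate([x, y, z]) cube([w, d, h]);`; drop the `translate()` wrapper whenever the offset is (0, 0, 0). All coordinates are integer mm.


cube([191, 118, 2215]);


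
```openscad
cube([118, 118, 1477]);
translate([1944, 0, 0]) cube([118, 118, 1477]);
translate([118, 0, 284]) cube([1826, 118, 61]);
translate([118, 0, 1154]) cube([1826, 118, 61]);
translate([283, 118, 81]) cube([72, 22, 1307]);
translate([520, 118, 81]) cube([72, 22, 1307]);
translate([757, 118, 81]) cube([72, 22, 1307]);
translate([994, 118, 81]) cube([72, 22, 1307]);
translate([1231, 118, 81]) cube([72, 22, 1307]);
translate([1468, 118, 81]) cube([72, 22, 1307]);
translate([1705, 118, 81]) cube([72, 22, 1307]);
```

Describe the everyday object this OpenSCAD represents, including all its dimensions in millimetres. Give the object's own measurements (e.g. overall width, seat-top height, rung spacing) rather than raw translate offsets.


A fence section. Two 118×118 mm posts, 1477 mm tall, stand on the floor with a clear span of 1826 mm between their inner faces. Two horizontal rails of 118×61 mm section span the gap between the posts with their undersides at z = 284 mm and z = 1154 mm, flush with the posts' −y face. 7 pickets, each 72 mm wide, 22 mm thick and 1307 mm tall, are fixed to the +y face of the rails with their bottoms at z = 81 mm, spaced across the span with a 165 mm gap after the −x post and between neighbouring pickets, with 167 mm left before the +x post.


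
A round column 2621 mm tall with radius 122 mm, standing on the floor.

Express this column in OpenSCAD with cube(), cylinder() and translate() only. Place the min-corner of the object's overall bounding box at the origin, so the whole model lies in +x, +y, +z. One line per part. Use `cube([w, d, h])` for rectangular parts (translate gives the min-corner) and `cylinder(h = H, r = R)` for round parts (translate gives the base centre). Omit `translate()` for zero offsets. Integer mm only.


translate([122, 122, 0]) cylinder(h = 2621, r = 122);


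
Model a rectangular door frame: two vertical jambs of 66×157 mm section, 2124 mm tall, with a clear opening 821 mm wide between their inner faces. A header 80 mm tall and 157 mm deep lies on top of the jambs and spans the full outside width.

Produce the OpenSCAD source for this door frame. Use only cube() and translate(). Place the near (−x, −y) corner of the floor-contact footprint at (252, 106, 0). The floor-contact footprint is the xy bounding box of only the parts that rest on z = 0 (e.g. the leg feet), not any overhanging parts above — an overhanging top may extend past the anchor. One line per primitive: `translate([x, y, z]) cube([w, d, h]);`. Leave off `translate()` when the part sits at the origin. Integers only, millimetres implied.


translate([252, 106, 0]) cube([66, 157, 2124]);
translate([1139, 106, 0]) cube([66, 157, 2124]);
translate([252, 106, 2124]) cube([953, 157, 80]);


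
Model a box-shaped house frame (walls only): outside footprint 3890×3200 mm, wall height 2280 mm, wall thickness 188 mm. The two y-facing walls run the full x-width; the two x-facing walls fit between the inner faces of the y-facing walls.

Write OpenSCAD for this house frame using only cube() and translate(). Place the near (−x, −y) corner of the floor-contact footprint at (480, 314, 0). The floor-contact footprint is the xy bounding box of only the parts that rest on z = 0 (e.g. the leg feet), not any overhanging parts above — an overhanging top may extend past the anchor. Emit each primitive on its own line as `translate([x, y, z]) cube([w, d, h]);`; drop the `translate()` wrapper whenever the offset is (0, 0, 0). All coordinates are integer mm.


translate([480, 314, 0]) cube([3890, 188, 2280]);
translate([480, 3326, 0]) cube([3890, 188, 2280]);
translate([480, 502, 0]) cube([188, 2824, 2280]);
translate([4182, 502, 0]) cube([188, 2824, 2280]);


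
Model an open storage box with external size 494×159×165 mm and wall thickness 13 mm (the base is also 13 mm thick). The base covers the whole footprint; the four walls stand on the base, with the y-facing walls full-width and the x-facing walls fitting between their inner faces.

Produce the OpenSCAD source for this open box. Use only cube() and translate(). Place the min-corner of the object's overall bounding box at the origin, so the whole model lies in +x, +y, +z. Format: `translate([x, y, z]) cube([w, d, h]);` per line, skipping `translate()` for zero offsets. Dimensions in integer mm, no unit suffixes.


cube([494, 159, 13]);
translate([0, 0, 13]) cube([494, 13, 152]);
translate([0, 146, 13]) cube([494, 13, 152]);
translate([0, 13, 13]) cube([13, 133, 152]);
translate([481, 13, 13]) cube([13, 133, 152]);


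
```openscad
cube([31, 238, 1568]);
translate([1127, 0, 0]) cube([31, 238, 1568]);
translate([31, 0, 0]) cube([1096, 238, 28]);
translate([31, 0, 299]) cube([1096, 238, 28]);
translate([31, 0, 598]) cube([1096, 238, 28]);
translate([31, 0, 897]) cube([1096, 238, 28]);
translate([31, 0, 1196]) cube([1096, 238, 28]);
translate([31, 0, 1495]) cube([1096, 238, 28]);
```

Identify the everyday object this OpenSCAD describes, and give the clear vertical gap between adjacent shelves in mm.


A bookshelf. The clear shelf gap is 271 mm.

Two tall side panels with 6 horizontal boards between them — a bookshelf. The first two shelf undersides are at z = 0 and z = 299; with shelf thickness 28, the clear gap is 299 − 0 − 28 = 271 mm.


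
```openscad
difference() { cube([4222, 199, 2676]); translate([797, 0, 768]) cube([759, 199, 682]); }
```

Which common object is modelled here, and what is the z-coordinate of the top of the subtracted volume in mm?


A wall with a window opening. The window head height is 1450 mm.

A wall with a rectangular opening subtracted — a window. Sill at z = 768, opening 682 mm tall, so the head is at 768 + 682 = 1450 mm.


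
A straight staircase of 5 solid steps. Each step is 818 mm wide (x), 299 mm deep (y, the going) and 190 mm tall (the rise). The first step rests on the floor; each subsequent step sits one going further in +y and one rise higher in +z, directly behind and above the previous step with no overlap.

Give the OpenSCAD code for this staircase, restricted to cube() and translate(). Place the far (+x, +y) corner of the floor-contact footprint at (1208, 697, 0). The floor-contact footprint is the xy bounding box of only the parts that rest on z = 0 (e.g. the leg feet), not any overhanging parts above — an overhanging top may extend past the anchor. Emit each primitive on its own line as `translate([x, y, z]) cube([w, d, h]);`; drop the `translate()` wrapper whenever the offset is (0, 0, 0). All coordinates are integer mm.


translate([390, 398, 0]) cube([818, 299, 190]);
translate([390, 697, 190]) cube([818, 299, 190]);
translate([390, 996, 380]) cube([818, 299, 190]);
translate([390, 1295, 570]) cube([818, 299, 190]);
translate([390, 1594, 760]) cube([818, 299, 190]);


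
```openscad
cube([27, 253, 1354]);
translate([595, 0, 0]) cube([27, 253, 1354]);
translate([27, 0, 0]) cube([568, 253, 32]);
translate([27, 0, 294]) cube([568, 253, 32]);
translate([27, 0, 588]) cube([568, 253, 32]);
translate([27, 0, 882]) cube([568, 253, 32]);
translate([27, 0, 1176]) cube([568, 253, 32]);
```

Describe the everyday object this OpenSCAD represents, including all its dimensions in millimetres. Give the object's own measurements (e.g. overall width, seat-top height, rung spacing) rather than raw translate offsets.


An open bookshelf. Two side panels, each 27 mm thick, 253 mm deep and 1354 mm tall, stand 622 mm apart (outside-to-outside). Between them sit 5 shelves, each 32 mm thick and 253 mm deep, spanning the full gap between the sides. The bottom shelf rests on the floor (its underside at z = 0) and the clear gap between one shelf's top and the next shelf's underside is 262 mm.


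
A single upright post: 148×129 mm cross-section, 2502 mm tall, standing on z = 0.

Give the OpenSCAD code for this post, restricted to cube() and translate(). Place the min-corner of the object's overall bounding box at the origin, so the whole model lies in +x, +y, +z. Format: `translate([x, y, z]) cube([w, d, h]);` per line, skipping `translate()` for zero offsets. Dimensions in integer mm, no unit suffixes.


cube([148, 129, 2502]);


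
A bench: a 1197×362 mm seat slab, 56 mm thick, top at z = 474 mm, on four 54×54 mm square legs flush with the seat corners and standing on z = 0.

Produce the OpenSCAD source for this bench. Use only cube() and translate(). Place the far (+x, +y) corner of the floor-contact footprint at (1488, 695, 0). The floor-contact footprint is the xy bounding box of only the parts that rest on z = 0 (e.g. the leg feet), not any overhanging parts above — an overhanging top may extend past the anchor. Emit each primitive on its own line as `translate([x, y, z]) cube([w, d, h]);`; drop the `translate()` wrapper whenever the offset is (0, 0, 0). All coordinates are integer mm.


translate([291, 333, 418]) cube([1197, 362, 56]);
translate([291, 333, 0]) cube([54, 54, 418]);
translate([291, 641, 0]) cube([54, 54, 418]);
translate([1434, 333, 0]) cube([54, 54, 418]);
translate([1434, 641, 0]) cube([54, 54, 418]);


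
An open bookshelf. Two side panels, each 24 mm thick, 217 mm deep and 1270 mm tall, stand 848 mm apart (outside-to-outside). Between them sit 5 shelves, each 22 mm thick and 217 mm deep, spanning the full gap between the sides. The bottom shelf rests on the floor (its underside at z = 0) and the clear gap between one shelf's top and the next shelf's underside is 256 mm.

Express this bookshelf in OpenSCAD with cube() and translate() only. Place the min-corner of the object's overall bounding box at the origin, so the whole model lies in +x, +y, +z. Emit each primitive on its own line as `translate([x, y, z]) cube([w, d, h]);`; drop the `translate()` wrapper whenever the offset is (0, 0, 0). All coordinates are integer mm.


cube([24, 217, 1270]);
translate([824, 0, 0]) cube([24, 217, 1270]);
translate([24, 0, 0]) cube([800, 217, 22]);
translate([24, 0, 278]) cube([800, 217, 22]);
translate([24, 0, 556]) cube([800, 217, 22]);
translate([24, 0, 834]) cube([800, 217, 22]);
translate([24, 0, 1112]) cube([800, 217, 22]);


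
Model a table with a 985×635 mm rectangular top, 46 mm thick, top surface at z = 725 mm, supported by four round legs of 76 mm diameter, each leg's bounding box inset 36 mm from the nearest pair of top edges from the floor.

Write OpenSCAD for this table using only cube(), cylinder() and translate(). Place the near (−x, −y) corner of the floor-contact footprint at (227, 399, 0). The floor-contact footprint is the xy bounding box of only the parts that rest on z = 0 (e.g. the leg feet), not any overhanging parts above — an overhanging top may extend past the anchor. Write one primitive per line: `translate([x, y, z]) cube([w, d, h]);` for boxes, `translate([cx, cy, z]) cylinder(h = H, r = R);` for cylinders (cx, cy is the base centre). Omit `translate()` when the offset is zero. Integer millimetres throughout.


// leg_h = 725 - 46 = 679
translate([191, 363, 679]) cube([985, 635, 46]);
translate([265, 437, 0]) cylinder(h = 679, r = 38);
translate([1102, 437, 0]) cylinder(h = 679, r = 38);
translate([265, 924, 0]) cylinder(h = 679, r = 38);
translate([1102, 924, 0]) cylinder(h = 679, r = 38);


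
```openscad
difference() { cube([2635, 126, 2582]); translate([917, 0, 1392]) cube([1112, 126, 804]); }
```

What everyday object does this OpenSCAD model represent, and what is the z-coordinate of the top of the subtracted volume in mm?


A wall with a window opening. The window head height is 2196 mm.

A wall with a rectangular opening subtracted — a window. Sill at z = 1392, opening 804 mm tall, so the head is at 1392 + 804 = 2196 mm.


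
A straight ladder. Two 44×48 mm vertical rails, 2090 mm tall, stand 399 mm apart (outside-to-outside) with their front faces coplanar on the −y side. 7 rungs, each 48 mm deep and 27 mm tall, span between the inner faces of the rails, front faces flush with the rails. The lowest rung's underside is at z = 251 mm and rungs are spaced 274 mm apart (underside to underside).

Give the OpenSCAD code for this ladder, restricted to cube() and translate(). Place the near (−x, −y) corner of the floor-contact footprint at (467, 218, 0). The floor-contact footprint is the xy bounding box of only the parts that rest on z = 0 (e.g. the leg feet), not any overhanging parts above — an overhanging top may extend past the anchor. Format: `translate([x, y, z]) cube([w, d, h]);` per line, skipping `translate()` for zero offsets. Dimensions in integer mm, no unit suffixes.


translate([467, 218, 0]) cube([44, 48, 2090]);
translate([822, 218, 0]) cube([44, 48, 2090]);
translate([511, 218, 251]) cube([311, 48, 27]);
translate([511, 218, 525]) cube([311, 48, 27]);
translate([511, 218, 799]) cube([311, 48, 27]);
translate([511, 218, 1073]) cube([311, 48, 27]);
translate([511, 218, 1347]) cube([311, 48, 27]);
translate([511, 218, 1621]) cube([311, 48, 27]);
translate([511, 218, 1895]) cube([311, 48, 27]);
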